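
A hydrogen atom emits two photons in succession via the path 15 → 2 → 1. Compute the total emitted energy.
13.5452 eV

The energy levels of hydrogen are E_n = -13.6057 / n² eV.

First transition (15 → 2):
ΔE₁ = |E_2 - E_15|
ΔE₁ = |-3.4014250000 - (-0.0604697778)| = 3.3409552 eV

Second transition (2 → 1):
ΔE₂ = |E_1 - E_2|
ΔE₂ = |-13.6057000000 - (-3.4014250000)| = 10.2042750 eV

Total energy released:
E_total = ΔE₁ + ΔE₂ = 3.3409552 + 10.2042750 = 13.5452 eV

Note: This equals the direct transition 15 → 1: 13.5452 eV ✓
Energy is conserved regardless of the path taken.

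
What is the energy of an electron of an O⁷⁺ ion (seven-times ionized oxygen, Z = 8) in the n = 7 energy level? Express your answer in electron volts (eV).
-17.7707 eV

The energy levels of a hydrogen-like atom are given by:
E_n = -13.6057 Z² / n² eV  (with Z = 8 for O⁷⁺)

For n = 7:
E_7 = -13.6057 × 8² / 7²
E_7 = -13.6057 × 64 / 49
E_7 = -17.7707 eV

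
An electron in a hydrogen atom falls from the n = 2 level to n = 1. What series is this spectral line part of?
Lyman series

The spectral series in hydrogen are named based on the final (lower) energy level:
- Lyman series: n_final = 1 (ultraviolet)
- Balmer series: n_final = 2 (visible/near-UV)
- Paschen series: n_final = 3 (infrared)
- Brackett series: n_final = 4 (infrared)
- Pfund series: n_final = 5 (far infrared)

Since this transition ends at n = 1, it belongs to the Lyman series.

For reference, this 2 → 1 line has photon energy
ΔE = 13.6057 eV × (1/1² - 1/2²) = 10.204275000 eV,
corresponding to wavelength λ = hc/ΔE = 1239.84 eV·nm / 10.204275000 eV = 121.502018 nm in the ultraviolet region.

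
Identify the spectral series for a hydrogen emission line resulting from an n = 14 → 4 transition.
Brackett series

The spectral series in hydrogen are named based on the final (lower) energy level:
- Lyman series: n_final = 1 (ultraviolet)
- Balmer series: n_final = 2 (visible/near-UV)
- Paschen series: n_final = 3 (infrared)
- Brackett series: n_final = 4 (infrared)
- Pfund series: n_final = 5 (far infrared)

Since this transition ends at n = 4, it belongs to the Brackett series.

For reference, this 14 → 4 line has photon energy
ΔE = 13.6057 eV × (1/4² - 1/14²) = 0.780939413 eV,
corresponding to wavelength λ = hc/ΔE = 1239.84 eV·nm / 0.780939413 eV = 1587.626 nm in the infrared region.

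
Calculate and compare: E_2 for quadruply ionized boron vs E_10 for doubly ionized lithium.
B⁴⁺ at n = 2 (E = -85.0356 eV)

Using E_n = -13.6057 Z² / n² eV:

B⁴⁺ (Z = 5) at n = 2:
E = -13.6057 × 5² / 2² = -13.6057 × 25 / 4 = -85.0356250 eV

Li²⁺ (Z = 3) at n = 10:
E = -13.6057 × 3² / 10² = -13.6057 × 9 / 100 = -1.2245130 eV

Since -85.0356250 eV < -1.2245130 eV,
B⁴⁺ at n = 2 is more tightly bound (requires more energy to ionize).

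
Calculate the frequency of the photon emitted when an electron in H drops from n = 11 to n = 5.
1.0440e+14 Hz

First, find the transition energy:
E_11 = -13.6057 / 11² = -0.11244380 eV
E_5 = -13.6057 / 5² = -0.54422800 eV
|ΔE| = |E_5 - E_11| = 0.43178420 eV

Convert to Joules: E = 0.43178420 eV × (1.602177 × 10⁻¹⁹ J/eV) = 6.917947e-20 J

Using E = hf:
f = E/h = 6.917947e-20 J / (6.62607 × 10⁻³⁴ J·s)
f = 1.0440e+14 Hz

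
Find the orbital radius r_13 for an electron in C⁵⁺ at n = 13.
1.49052 nm (or 14.90516 Å)

The Bohr radius formula is:
r_n = n² a₀ / Z

where a₀ = 0.05291772 nm is the Bohr radius.

For C⁵⁺ (Z = 6) at n = 13:
r_13 = 13² × 0.05291772 nm / 6
r_13 = 169 × 0.05291772 nm / 6
r_13 = 8.943095 nm / 6
r_13 = 1.49052 nm

The electron orbits at approximately 1.49052 nm from the nucleus.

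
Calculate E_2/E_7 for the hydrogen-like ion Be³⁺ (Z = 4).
12.25000

Using E_n = -13.6057 Z² / n² eV with Z = 4:

E_2 = -13.6057 × 4² / 2² = -217.6912 / 4 = -54.42280000000 eV
E_7 = -13.6057 × 4² / 7² = -217.6912 / 49 = -4.44267755102 eV

The ratio is:
E_2/E_7 = (-54.42280000000) / (-4.44267755102)
E_2/E_7 = (-217.6912/4) / (-217.6912/49)
E_2/E_7 = 49/4
E_2/E_7 = 12.25000
(Note: the Z² factors cancel in the ratio.)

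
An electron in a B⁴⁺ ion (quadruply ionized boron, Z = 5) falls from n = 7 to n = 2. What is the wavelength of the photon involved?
15.876264 nm

First, find the transition energy using E_n = -13.6057 Z² / n² eV:
E_7 = -13.6057 × 5² / 7² = -6.94168367 eV
E_2 = -13.6057 × 5² / 2² = -85.03562500 eV

Photon energy: |ΔE| = |E_2 - E_7| = 78.09394133 eV

Convert to wavelength using E = hc/λ with hc = 1239.84 eV·nm:
λ = hc/E = 1239.84 eV·nm / 78.09394133 eV
λ = 15.876264 nm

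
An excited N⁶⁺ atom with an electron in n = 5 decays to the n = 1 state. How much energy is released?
640.012128 eV

The energy levels are E_n = -13.6057 Z² eV / n².

Energy at n = 5: E_5 = -13.6057 × 7² / 5² = -26.667172000 eV
Energy at n = 1: E_1 = -13.6057 × 7² / 1² = -666.679300000 eV

For emission (electron falling to lower state), the photon energy is:
E_photon = E_5 - E_1 = |-26.667172000 - (-666.679300000)|
E_photon = 640.012128 eV

This energy is carried away by the emitted photon.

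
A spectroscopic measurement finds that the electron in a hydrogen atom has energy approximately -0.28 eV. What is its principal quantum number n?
n = 7

The exact energy levels follow E_n = -13.6057 eV / n².

The measured value (-0.28 eV) is reported to only 2 significant figures, so we must test candidate n values and see which one matches to that precision.

Candidate energies:
  n = 5:  E = -13.6057/5² = -0.544228 eV
  n = 6:  E = -13.6057/6² = -0.377936 eV
  n = 7:  E = -13.6057/7² = -0.277667 eV  ← matches
  n = 8:  E = -13.6057/8² = -0.212589 eV
  n = 9:  E = -13.6057/9² = -0.167972 eV

Checking against the measurement of -0.28 eV (2 sig figs), only n = 7 agrees:
E_7 = -0.277667 eV, which rounds to -0.28 eV ✓

Therefore n = 7.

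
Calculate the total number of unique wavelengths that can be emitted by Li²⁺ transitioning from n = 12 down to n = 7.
15

The electron can occupy levels n = 7, 8, ..., 12 during de-excitation — that is m = 12 - 7 + 1 = 6 distinct levels.

The number of distinct spectral lines equals the number of ways to choose 2 of these m levels (each pair gives one possible emission transition):

Number of lines = m(m-1)/2 = 6×5/2 = 15

These correspond to all possible transitions between the 6 levels:
12 → 11, 12 → 10, 12 → 9, 12 → 8, 12 → 7, 11 → 10, 11 → 9, 11 → 8...

Each transition produces a photon with a unique energy (and thus wavelength). This count does not depend on Z.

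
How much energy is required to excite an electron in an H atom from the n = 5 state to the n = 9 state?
0.37626 eV

The energy levels of a hydrogen-like atom are E_n = -13.6057 eV / n².

Energy at n = 5: E_5 = -13.6057 / 5² = -0.54422800 eV
Energy at n = 9: E_9 = -13.6057 / 9² = -0.16797160 eV

The excitation energy is the difference:
ΔE = E_9 - E_5
ΔE = -0.16797160 - (-0.54422800)
ΔE = 0.37626 eV

Since this is positive, energy must be absorbed (photon absorption).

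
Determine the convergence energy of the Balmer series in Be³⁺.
54.422800 eV

The series limit corresponds to the transition from n = ∞ to n = 2.
This is the highest energy (shortest wavelength) transition in the Balmer series.

E_∞ = 0 eV
E_2 = -13.6057 × 4² / 2² = -54.422800 eV

Energy at series limit:
ΔE = E_∞ - E_2 = 0 - (-54.422800) = 54.422800 eV

This energy equals the ionization energy from the n = 2 state of Be³⁺.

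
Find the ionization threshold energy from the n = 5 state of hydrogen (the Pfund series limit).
0.54423 eV

The series limit corresponds to the transition from n = ∞ to n = 5.
This is the highest energy (shortest wavelength) transition in the Pfund series.

E_∞ = 0 eV
E_5 = -13.6057 / 5² = -0.54423 eV

Energy at series limit:
ΔE = E_∞ - E_5 = 0 - (-0.54423) = 0.54423 eV

This energy equals the ionization energy from the n = 5 state of hydrogen.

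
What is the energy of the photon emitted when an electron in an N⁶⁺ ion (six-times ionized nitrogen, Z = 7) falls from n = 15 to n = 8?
7.453845 eV

The energy levels are E_n = -13.6057 Z² eV / n².

Energy at n = 15: E_15 = -13.6057 × 7² / 15² = -2.963019111 eV
Energy at n = 8: E_8 = -13.6057 × 7² / 8² = -10.416864063 eV

For emission (electron falling to lower state), the photon energy is:
E_photon = E_15 - E_8 = |-2.963019111 - (-10.416864063)|
E_photon = 7.453845 eV

This energy is carried away by the emitted photon.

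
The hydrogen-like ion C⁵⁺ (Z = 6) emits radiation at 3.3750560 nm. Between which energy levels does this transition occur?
n = 2 → n = 1

First, find the photon energy from the wavelength (hc = 1239.84 eV·nm):
E = hc/λ = 1239.84 eV·nm / 3.3750560 nm = 367.35390 eV

The energy levels of C⁵⁺ satisfy E_n = -13.6057 × 6² / n² eV, so an emission n_i → n_f releases
ΔE = 13.6057 × 6² × (1/n_f² − 1/n_i²) eV.

Setting ΔE equal to the photon energy:
1/n_f² − 1/n_i² = 367.35390 / (13.6057 × 6²) = 0.75000000

Since 1/n_i² must be positive, we need 1/n_f² > 0.75000000, i.e. n_f ≤ 1. For each allowed n_f, solve n_i = (1/n_f² − 0.75000000)^(−1/2) and check whether it is a whole number:
  n_f = 1: 1/n_i² = 1.00000000 − 0.75000000 = 0.25000000 → n_i = 2.000  → integer, n_i = 2 ✓

Only n_f = 1 gives an integer upper level, n_i = 2.

The transition is from n = 2 to n = 1 (emission).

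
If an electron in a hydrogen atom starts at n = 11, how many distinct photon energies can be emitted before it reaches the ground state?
55

The electron can occupy levels n = 1, 2, ..., 11 during de-excitation — that is m = 11 - 1 + 1 = 11 distinct levels.

The number of distinct spectral lines equals the number of ways to choose 2 of these m levels (each pair gives one possible emission transition):

Number of lines = m(m-1)/2 = 11×10/2 = 55

These correspond to all possible transitions between the 11 levels:
11 → 10, 11 → 9, 11 → 8, 11 → 7, 11 → 6, 11 → 5, 11 → 4, 11 → 3...

Each transition produces a photon with a unique energy (and thus wavelength). This count does not depend on Z.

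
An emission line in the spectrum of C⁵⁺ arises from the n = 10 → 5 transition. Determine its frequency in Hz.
3.55e+15 Hz

First, find the transition energy:
E_10 = -13.6057 × 6² / 10² = -4.898052 eV
E_5 = -13.6057 × 6² / 5² = -19.592208 eV
|ΔE| = |E_5 - E_10| = 14.694156 eV

Convert to Joules: E = 14.694156 eV × (1.602177 × 10⁻¹⁹ J/eV) = 2.3543e-18 J

Using E = hf:
f = E/h = 2.3543e-18 J / (6.62607 × 10⁻³⁴ J·s)
f = 3.55e+15 Hz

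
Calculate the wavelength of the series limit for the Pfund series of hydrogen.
2278.16 nm

The series limit corresponds to the transition from n = ∞ to n = 5.
This is the highest energy (shortest wavelength) transition in the Pfund series.

E_∞ = 0 eV
E_5 = -13.6057 / 5² = -0.54422800 eV

Energy at series limit:
ΔE = E_∞ - E_5 = 0 - (-0.54422800) = 0.54422800 eV
λ = hc/E = 1239.84 eV·nm / 0.54422800 eV = 2278.16 nm

This energy equals the ionization energy from the n = 5 state of hydrogen.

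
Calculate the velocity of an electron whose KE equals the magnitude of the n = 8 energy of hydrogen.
2.73e+05 m/s (or 0.09122% of c)

The binding energy at n = 8 for hydrogen is:
E_8 = -13.6057/8² = -0.2125891 eV
|E_8| = 0.2125891 eV

Convert to Joules:
KE = 0.2125891 eV × (1.602177 × 10⁻¹⁹ J/eV) = 3.4061e-20 J

Using KE = ½mv²:
v = √(2·KE/m_e)
v = √(2 × 3.4061e-20 J / 9.10938 × 10⁻³¹ kg)
v = 2.73e+05 m/s

This is approximately 0.09122% the speed of light.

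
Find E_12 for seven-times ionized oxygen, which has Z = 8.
-6.0470 eV

For hydrogen-like ions, the energy levels scale with Z²:
E_n = -13.6057 Z² / n² eV

For O⁷⁺ (Z = 8) at n = 12:
E_12 = -13.6057 × 8² / 12²
E_12 = -13.6057 × 64 / 144
E_12 = -870.7648 / 144
E_12 = -6.0470 eV

The energy is 64 times more negative than hydrogen at the same n due to the stronger nuclear charge.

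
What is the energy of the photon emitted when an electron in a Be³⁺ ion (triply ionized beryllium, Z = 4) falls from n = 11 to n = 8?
1.60232 eV

The energy levels are E_n = -13.6057 Z² eV / n².

Energy at n = 11: E_11 = -13.6057 × 4² / 11² = -1.79910083 eV
Energy at n = 8: E_8 = -13.6057 × 4² / 8² = -3.40142500 eV

For emission (electron falling to lower state), the photon energy is:
E_photon = E_11 - E_8 = |-1.79910083 - (-3.40142500)|
E_photon = 1.60232 eV

This energy is carried away by the emitted photon.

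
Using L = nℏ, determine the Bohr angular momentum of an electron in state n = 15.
1.58e-33 J·s (or 15ℏ)

In the Bohr model, angular momentum is quantized:
L = nℏ

where ℏ = h/(2π) = 1.0546e-34 J·s

For n = 15:
L = 15 × 1.0546e-34 J·s
L = 1.58e-33 J·s

This can also be written as L = 15ℏ.
The angular momentum is an integer multiple of the reduced Planck constant.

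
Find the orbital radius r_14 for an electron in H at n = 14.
10.37187 nm (or 103.71873 Å)

The Bohr radius formula is:
r_n = n² a₀ / Z

where a₀ = 0.05291772 nm is the Bohr radius.

For H (Z = 1) at n = 14:
r_14 = 14² × 0.05291772 nm / 1
r_14 = 196 × 0.05291772 nm / 1
r_14 = 10.371873 nm / 1
r_14 = 10.37187 nm

The electron orbits at approximately 10.37187 nm from the nucleus.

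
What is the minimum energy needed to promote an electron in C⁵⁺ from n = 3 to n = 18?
52.911 eV

The energy levels of a hydrogen-like atom are E_n = -13.6057 Z² eV / n².

Energy at n = 3: E_3 = -13.6057 × 6² / 3² = -54.422800 eV
Energy at n = 18: E_18 = -13.6057 × 6² / 18² = -1.511744 eV

The excitation energy is the difference:
ΔE = E_18 - E_3
ΔE = -1.511744 - (-54.422800)
ΔE = 52.911 eV

Since this is positive, energy must be absorbed (photon absorption).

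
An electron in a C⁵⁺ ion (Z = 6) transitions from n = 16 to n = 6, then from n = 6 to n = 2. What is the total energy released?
120.537998 eV

The energy levels of C⁵⁺ are E_n = -13.6057 × 6² / n² eV.

First transition (16 → 6):
ΔE₁ = |E_6 - E_16|
ΔE₁ = |-13.605700000000 - (-1.913301562500)| = 11.692398438 eV

Second transition (6 → 2):
ΔE₂ = |E_2 - E_6|
ΔE₂ = |-122.451300000000 - (-13.605700000000)| = 108.845600000 eV

Total energy released:
E_total = ΔE₁ + ΔE₂ = 11.692398438 + 108.845600000 = 120.537998 eV

Note: This equals the direct transition 16 → 2: 120.537998 eV ✓
Energy is conserved regardless of the path taken.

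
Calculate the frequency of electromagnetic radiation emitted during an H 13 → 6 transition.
7.1918e+13 Hz

First, find the transition energy:
E_13 = -13.6057 / 13² = -0.08050710 eV
E_6 = -13.6057 / 6² = -0.37793611 eV
|ΔE| = |E_6 - E_13| = 0.29742901 eV

Convert to Joules: E = 0.29742901 eV × (1.602177 × 10⁻¹⁹ J/eV) = 4.765339e-20 J

Using E = hf:
f = E/h = 4.765339e-20 J / (6.62607 × 10⁻³⁴ J·s)
f = 7.1918e+13 Hz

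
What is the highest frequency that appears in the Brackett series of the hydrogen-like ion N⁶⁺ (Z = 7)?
1.0075e+16 Hz

The series limit corresponds to the transition from n = ∞ to n = 4.
This is the highest energy (shortest wavelength) transition in the Brackett series.

E_∞ = 0 eV
E_4 = -13.6057 × 7² / 4² = -41.667456 eV

Energy at series limit:
ΔE = E_∞ - E_4 = 0 - (-41.667456) = 41.667456 eV
E = 41.667456 eV × (1.602177 × 10⁻¹⁹ J/eV) = 6.675864e-18 J
f = E/h = 6.675864e-18 J / (6.62607 × 10⁻³⁴ J·s) = 1.0075e+16 Hz

This energy equals the ionization energy from the n = 4 state of N⁶⁺.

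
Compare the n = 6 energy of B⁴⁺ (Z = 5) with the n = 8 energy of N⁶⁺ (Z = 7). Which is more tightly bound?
N⁶⁺ at n = 8 (E = -10.42 eV)

Using E_n = -13.6057 Z² / n² eV:

B⁴⁺ (Z = 5) at n = 6:
E = -13.6057 × 5² / 6² = -13.6057 × 25 / 36 = -9.44840 eV

N⁶⁺ (Z = 7) at n = 8:
E = -13.6057 × 7² / 8² = -13.6057 × 49 / 64 = -10.41686 eV

Since -10.41686 eV < -9.44840 eV,
N⁶⁺ at n = 8 is more tightly bound (requires more energy to ionize).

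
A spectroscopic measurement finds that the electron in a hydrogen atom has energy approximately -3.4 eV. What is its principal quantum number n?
n = 2

The exact energy levels follow E_n = -13.6057 eV / n².

The measured value (-3.4 eV) is reported to only 2 significant figures, so we must test candidate n values and see which one matches to that precision.

Candidate energies:
  n = 1:  E = -13.6057/1² = -13.60570 eV
  n = 2:  E = -13.6057/2² = -3.40143 eV  ← matches
  n = 3:  E = -13.6057/3² = -1.51174 eV
  n = 4:  E = -13.6057/4² = -0.85036 eV

Checking against the measurement of -3.4 eV (2 sig figs), only n = 2 agrees:
E_2 = -3.40143 eV, which rounds to -3.4 eV ✓

Therefore n = 2.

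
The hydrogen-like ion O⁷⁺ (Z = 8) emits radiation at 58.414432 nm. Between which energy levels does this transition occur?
n = 8 → n = 5

First, find the photon energy from the wavelength (hc = 1239.84 eV·nm):
E = hc/λ = 1239.84 eV·nm / 58.414432 nm = 21.224892 eV

The energy levels of O⁷⁺ satisfy E_n = -13.6057 × 8² / n² eV, so an emission n_i → n_f releases
ΔE = 13.6057 × 8² × (1/n_f² − 1/n_i²) eV.

Setting ΔE equal to the photon energy:
1/n_f² − 1/n_i² = 21.224892 / (13.6057 × 8²) = 0.024375000

Since 1/n_i² must be positive, we need 1/n_f² > 0.024375000, i.e. n_f ≤ 6. For each allowed n_f, solve n_i = (1/n_f² − 0.024375000)^(−1/2) and check whether it is a whole number:
  n_f = 1: 1/n_i² = 1.000000000 − 0.024375000 = 0.975625000 → n_i = 1.012  (not an integer) ✗
  n_f = 2: 1/n_i² = 0.250000000 − 0.024375000 = 0.225625000 → n_i = 2.105  (not an integer) ✗
  n_f = 3: 1/n_i² = 0.111111111 − 0.024375000 = 0.086736111 → n_i = 3.395  (not an integer) ✗
  n_f = 4: 1/n_i² = 0.062500000 − 0.024375000 = 0.038125000 → n_i = 5.121  (not an integer) ✗
  n_f = 5: 1/n_i² = 0.040000000 − 0.024375000 = 0.015625000 → n_i = 8.000  → integer, n_i = 8 ✓
  n_f = 6: 1/n_i² = 0.027777778 − 0.024375000 = 0.003402778 → n_i = 17.143  (not an integer) ✗

Only n_f = 5 gives an integer upper level, n_i = 8.

The transition is from n = 8 to n = 5 (emission).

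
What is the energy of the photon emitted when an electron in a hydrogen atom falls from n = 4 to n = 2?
2.55107 eV

The energy levels are E_n = -13.6057 eV / n².

Energy at n = 4: E_4 = -13.6057 / 4² = -0.85035625 eV
Energy at n = 2: E_2 = -13.6057 / 2² = -3.40142500 eV

For emission (electron falling to lower state), the photon energy is:
E_photon = E_4 - E_2 = |-0.85035625 - (-3.40142500)|
E_photon = 2.55107 eV

This energy is carried away by the emitted photon.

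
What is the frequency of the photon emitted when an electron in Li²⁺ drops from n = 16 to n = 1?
2.94929e+16 Hz

First, find the transition energy:
E_16 = -13.6057 × 3² / 16² = -0.47832539 eV
E_1 = -13.6057 × 3² / 1² = -122.45130000 eV
|ΔE| = |E_1 - E_16| = 121.97297461 eV

Convert to Joules: E = 121.97297461 eV × (1.602177 × 10⁻¹⁹ J/eV) = 1.9542229e-17 J

Using E = hf:
f = E/h = 1.9542229e-17 J / (6.62607 × 10⁻³⁴ J·s)
f = 2.94929e+16 Hz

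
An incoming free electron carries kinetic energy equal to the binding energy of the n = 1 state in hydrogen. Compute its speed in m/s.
2.1877e+06 m/s (or 0.72974% of c)

The binding energy at n = 1 for hydrogen is:
E_1 = -13.6057/1² = -13.6057000 eV
|E_1| = 13.6057000 eV

Convert to Joules:
KE = 13.6057000 eV × (1.602177 × 10⁻¹⁹ J/eV) = 2.179874e-18 J

Using KE = ½mv²:
v = √(2·KE/m_e)
v = √(2 × 2.179874e-18 J / 9.10938 × 10⁻³¹ kg)
v = 2.1877e+06 m/s

This is approximately 0.72974% the speed of light.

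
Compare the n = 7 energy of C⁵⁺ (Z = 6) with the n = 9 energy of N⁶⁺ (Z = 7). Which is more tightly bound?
C⁵⁺ at n = 7 (E = -9.996 eV)

Using E_n = -13.6057 Z² / n² eV:

C⁵⁺ (Z = 6) at n = 7:
E = -13.6057 × 6² / 7² = -13.6057 × 36 / 49 = -9.996024 eV

N⁶⁺ (Z = 7) at n = 9:
E = -13.6057 × 7² / 9² = -13.6057 × 49 / 81 = -8.230609 eV

Since -9.996024 eV < -8.230609 eV,
C⁵⁺ at n = 7 is more tightly bound (requires more energy to ionize).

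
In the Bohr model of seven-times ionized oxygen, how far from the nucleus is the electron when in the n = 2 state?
0.0265 nm (or 0.2646 Å)

The Bohr radius formula is:
r_n = n² a₀ / Z

where a₀ = 0.0529177 nm is the Bohr radius.

For O⁷⁺ (Z = 8) at n = 2:
r_2 = 2² × 0.0529177 nm / 8
r_2 = 4 × 0.0529177 nm / 8
r_2 = 0.21167 nm / 8
r_2 = 0.0265 nm

The electron orbits at approximately 0.0265 nm from the nucleus.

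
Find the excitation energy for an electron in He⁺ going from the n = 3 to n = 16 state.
5.83439 eV

The energy levels of a hydrogen-like atom are E_n = -13.6057 Z² eV / n².

Energy at n = 3: E_3 = -13.6057 × 2² / 3² = -6.04697778 eV
Energy at n = 16: E_16 = -13.6057 × 2² / 16² = -0.21258906 eV

The excitation energy is the difference:
ΔE = E_16 - E_3
ΔE = -0.21258906 - (-6.04697778)
ΔE = 5.83439 eV

Since this is positive, energy must be absorbed (photon absorption).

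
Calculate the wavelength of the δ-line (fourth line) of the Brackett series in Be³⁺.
121.5020 nm

The lines of a series are numbered from the longest wavelength (smallest ΔE) outward; the fourth line is the transition from n = n_f + 4 to n_f.
The Brackett series has all transitions ending at n_f = 4.

For Be³⁺ (Z = 4), the fourth line (δ-line) is the jump from n = 8 to n = 4:
E_8 = -13.6057 × 4² / 8² = -3.4014250 eV
E_4 = -13.6057 × 4² / 4² = -13.6057000 eV
ΔE = E_8 - E_4 = 10.2042750 eV

λ = hc/E = 1239.84 eV·nm / 10.2042750 eV
λ = 121.5020 nm

This is the δ-line of the Brackett series in Be³⁺.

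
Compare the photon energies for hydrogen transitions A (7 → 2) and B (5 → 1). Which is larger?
5 → 1

Calculate the energy for each transition:

Transition 7 → 2:
ΔE₁ = |E_2 - E_7| = |-13.6057/2² - (-13.6057/7²)|
ΔE₁ = |-3.401425000000 - (-0.277667346939)| = 3.123757653 eV

Transition 5 → 1:
ΔE₂ = |E_1 - E_5| = |-13.6057/1² - (-13.6057/5²)|
ΔE₂ = |-13.605700000000 - (-0.544228000000)| = 13.061472000 eV

Since 13.061472000 eV > 3.123757653 eV, the transition 5 → 1 emits the more energetic photon.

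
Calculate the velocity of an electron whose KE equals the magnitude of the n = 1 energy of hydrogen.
2.19e+06 m/s (or 0.73% of c)

The binding energy at n = 1 for hydrogen is:
E_1 = -13.6057/1² = -13.6057 eV
|E_1| = 13.6057 eV

Convert to Joules:
KE = 13.6057 eV × (1.602177 × 10⁻¹⁹ J/eV) = 2.1799e-18 J

Using KE = ½mv²:
v = √(2·KE/m_e)
v = √(2 × 2.1799e-18 J / 9.10938 × 10⁻³¹ kg)
v = 2.19e+06 m/s

This is approximately 0.73% the speed of light.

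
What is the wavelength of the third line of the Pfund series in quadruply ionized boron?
149.541 nm

The lines of a series are numbered from the longest wavelength (smallest ΔE) outward; the third line is the transition from n = n_f + 3 to n_f.
The Pfund series has all transitions ending at n_f = 5.

For B⁴⁺ (Z = 5), the third line (γ-line) is the jump from n = 8 to n = 5:
E_8 = -13.6057 × 5² / 8² = -5.3147266 eV
E_5 = -13.6057 × 5² / 5² = -13.6057000 eV
ΔE = E_8 - E_5 = 8.2909734 eV

λ = hc/E = 1239.84 eV·nm / 8.2909734 eV
λ = 149.541 nm

This is the γ-line of the Pfund series in B⁴⁺.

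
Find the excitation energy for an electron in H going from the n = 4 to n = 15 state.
0.789886 eV

The energy levels of a hydrogen-like atom are E_n = -13.6057 eV / n².

Energy at n = 4: E_4 = -13.6057 / 4² = -0.850356250 eV
Energy at n = 15: E_15 = -13.6057 / 15² = -0.060469778 eV

The excitation energy is the difference:
ΔE = E_15 - E_4
ΔE = -0.060469778 - (-0.850356250)
ΔE = 0.789886 eV

Since this is positive, energy must be absorbed (photon absorption).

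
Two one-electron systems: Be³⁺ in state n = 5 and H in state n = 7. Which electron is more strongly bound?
Be³⁺ at n = 5 (E = -8.708 eV)

Using E_n = -13.6057 Z² / n² eV:

Be³⁺ (Z = 4) at n = 5:
E = -13.6057 × 4² / 5² = -13.6057 × 16 / 25 = -8.707648 eV

H (Z = 1) at n = 7:
E = -13.6057 × 1² / 7² = -13.6057 × 1 / 49 = -0.277667 eV

Since -8.707648 eV < -0.277667 eV,
Be³⁺ at n = 5 is more tightly bound (requires more energy to ionize).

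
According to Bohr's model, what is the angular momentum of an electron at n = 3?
3.16372e-34 J·s (or 3ℏ)

In the Bohr model, angular momentum is quantized:
L = nℏ

where ℏ = h/(2π) = 1.0545718e-34 J·s

For n = 3:
L = 3 × 1.0545718e-34 J·s
L = 3.16372e-34 J·s

This can also be written as L = 3ℏ.
The angular momentum is an integer multiple of the reduced Planck constant.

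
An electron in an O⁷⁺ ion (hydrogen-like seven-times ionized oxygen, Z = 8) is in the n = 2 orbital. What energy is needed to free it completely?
217.691200 eV

The ionization energy is the energy needed to remove the electron completely (n → ∞).

For a hydrogen-like ion with Z = 8, E_n = -13.6057 Z² / n² eV.

At n = 2: E_2 = -13.6057 × 8² / 2² = -217.691200000 eV
At n = ∞: E_∞ = 0 eV

Ionization energy = E_∞ - E_2 = 0 - (-217.691200000) = 217.691200000 eV
Ionization energy ≈ 217.691200 eV

This is also called the binding energy of the electron in state n = 2.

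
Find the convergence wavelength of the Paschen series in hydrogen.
820.14 nm

The series limit corresponds to the transition from n = ∞ to n = 3.
This is the highest energy (shortest wavelength) transition in the Paschen series.

E_∞ = 0 eV
E_3 = -13.6057 / 3² = -1.511744 eV

Energy at series limit:
ΔE = E_∞ - E_3 = 0 - (-1.511744) = 1.511744 eV
λ = hc/E = 1239.84 eV·nm / 1.511744 eV = 820.14 nm

This energy equals the ionization energy from the n = 3 state of hydrogen.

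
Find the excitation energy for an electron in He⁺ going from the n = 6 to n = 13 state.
1.1897 eV

The energy levels of a hydrogen-like atom are E_n = -13.6057 Z² eV / n².

Energy at n = 6: E_6 = -13.6057 × 2² / 6² = -1.5117444 eV
Energy at n = 13: E_13 = -13.6057 × 2² / 13² = -0.3220284 eV

The excitation energy is the difference:
ΔE = E_13 - E_6
ΔE = -0.3220284 - (-1.5117444)
ΔE = 1.1897 eV

Since this is positive, energy must be absorbed (photon absorption).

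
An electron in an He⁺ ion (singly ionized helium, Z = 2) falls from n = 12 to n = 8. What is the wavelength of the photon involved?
2624.444 nm

First, find the transition energy using E_n = -13.6057 Z² / n² eV:
E_12 = -13.6057 × 2² / 12² = -0.377936111 eV
E_8 = -13.6057 × 2² / 8² = -0.850356250 eV

Photon energy: |ΔE| = |E_8 - E_12| = 0.472420139 eV

Convert to wavelength using E = hc/λ with hc = 1239.84 eV·nm:
λ = hc/E = 1239.84 eV·nm / 0.472420139 eV
λ = 2624.444 nm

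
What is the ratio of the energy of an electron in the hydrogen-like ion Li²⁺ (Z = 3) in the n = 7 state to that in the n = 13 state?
3.449

Using E_n = -13.6057 Z² / n² eV with Z = 3:

E_7 = -13.6057 × 3² / 7² = -122.4513 / 49 = -2.499006122 eV
E_13 = -13.6057 × 3² / 13² = -122.4513 / 169 = -0.724563905 eV

The ratio is:
E_7/E_13 = (-2.499006122) / (-0.724563905)
E_7/E_13 = (-122.4513/49) / (-122.4513/169)
E_7/E_13 = 169/49
E_7/E_13 = 3.449
(Note: the Z² factors cancel in the ratio.)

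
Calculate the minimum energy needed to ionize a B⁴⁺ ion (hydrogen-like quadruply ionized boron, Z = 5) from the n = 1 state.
340.14250 eV

The ionization energy is the energy needed to remove the electron completely (n → ∞).

For a hydrogen-like ion with Z = 5, E_n = -13.6057 Z² / n² eV.

At n = 1: E_1 = -13.6057 × 5² / 1² = -340.14250000 eV
At n = ∞: E_∞ = 0 eV

Ionization energy = E_∞ - E_1 = 0 - (-340.14250000) = 340.14250000 eV
Ionization energy ≈ 340.14250 eV

This is also called the binding energy of the electron in state n = 1.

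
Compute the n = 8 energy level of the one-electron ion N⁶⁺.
-10.4169 eV

For hydrogen-like ions, the energy levels scale with Z²:
E_n = -13.6057 Z² / n² eV

For N⁶⁺ (Z = 7) at n = 8:
E_8 = -13.6057 × 7² / 8²
E_8 = -13.6057 × 49 / 64
E_8 = -666.6793 / 64
E_8 = -10.4169 eV

The energy is 49 times more negative than hydrogen at the same n due to the stronger nuclear charge.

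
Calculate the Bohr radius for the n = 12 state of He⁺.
3.810076 nm (or 38.100759 Å)

The Bohr radius formula is:
r_n = n² a₀ / Z

where a₀ = 0.052917721 nm is the Bohr radius.

For He⁺ (Z = 2) at n = 12:
r_12 = 12² × 0.052917721 nm / 2
r_12 = 144 × 0.052917721 nm / 2
r_12 = 7.6201518 nm / 2
r_12 = 3.810076 nm

The electron orbits at approximately 3.810076 nm from the nucleus.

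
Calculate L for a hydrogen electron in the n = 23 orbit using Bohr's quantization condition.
2.43e-33 J·s (or 23ℏ)

In the Bohr model, angular momentum is quantized:
L = nℏ

where ℏ = h/(2π) = 1.0546e-34 J·s

For n = 23:
L = 23 × 1.0546e-34 J·s
L = 2.43e-33 J·s

This can also be written as L = 23ℏ.
The angular momentum is an integer multiple of the reduced Planck constant.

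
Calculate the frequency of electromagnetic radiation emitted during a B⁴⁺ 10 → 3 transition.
8.316e+15 Hz

First, find the transition energy:
E_10 = -13.6057 × 5² / 10² = -3.40143 eV
E_3 = -13.6057 × 5² / 3² = -37.79361 eV
|ΔE| = |E_3 - E_10| = 34.39218 eV

Convert to Joules: E = 34.39218 eV × (1.602177 × 10⁻¹⁹ J/eV) = 5.51024e-18 J

Using E = hf:
f = E/h = 5.51024e-18 J / (6.62607 × 10⁻³⁴ J·s)
f = 8.316e+15 Hz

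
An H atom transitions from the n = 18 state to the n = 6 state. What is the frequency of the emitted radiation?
8.12e+13 Hz

First, find the transition energy:
E_18 = -13.6057 / 18² = -0.041993 eV
E_6 = -13.6057 / 6² = -0.377936 eV
|ΔE| = |E_6 - E_18| = 0.335943 eV

Convert to Joules: E = 0.335943 eV × (1.602177 × 10⁻¹⁹ J/eV) = 5.3824e-20 J

Using E = hf:
f = E/h = 5.3824e-20 J / (6.62607 × 10⁻³⁴ J·s)
f = 8.12e+13 Hz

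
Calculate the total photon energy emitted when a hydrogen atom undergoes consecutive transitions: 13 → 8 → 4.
0.77 eV

The energy levels of hydrogen are E_n = -13.6057 / n² eV.

First transition (13 → 8):
ΔE₁ = |E_8 - E_13|
ΔE₁ = |-0.21258906 - (-0.08050710)| = 0.13208 eV

Second transition (8 → 4):
ΔE₂ = |E_4 - E_8|
ΔE₂ = |-0.85035625 - (-0.21258906)| = 0.63777 eV

Total energy released:
E_total = ΔE₁ + ΔE₂ = 0.13208 + 0.63777 = 0.77 eV

Note: This equals the direct transition 13 → 4: 0.77 eV ✓
Energy is conserved regardless of the path taken.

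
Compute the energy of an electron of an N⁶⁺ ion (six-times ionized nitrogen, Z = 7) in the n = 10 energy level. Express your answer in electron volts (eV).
-6.67 eV

The energy levels of a hydrogen-like atom are given by:
E_n = -13.6057 Z² / n² eV  (with Z = 7 for N⁶⁺)

For n = 10:
E_10 = -13.6057 × 7² / 10²
E_10 = -13.6057 × 49 / 100
E_10 = -6.67 eV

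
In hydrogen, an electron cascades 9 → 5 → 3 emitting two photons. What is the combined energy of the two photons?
1.34 eV

The energy levels of hydrogen are E_n = -13.6057 / n² eV.

First transition (9 → 5):
ΔE₁ = |E_5 - E_9|
ΔE₁ = |-0.54422800 - (-0.16797160)| = 0.37626 eV

Second transition (5 → 3):
ΔE₂ = |E_3 - E_5|
ΔE₂ = |-1.51174444 - (-0.54422800)| = 0.96752 eV

Total energy released:
E_total = ΔE₁ + ΔE₂ = 0.37626 + 0.96752 = 1.34 eV

Note: This equals the direct transition 9 → 3: 1.34 eV ✓
Energy is conserved regardless of the path taken.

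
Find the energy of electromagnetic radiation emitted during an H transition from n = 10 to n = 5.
0.41 eV

The energy levels are E_n = -13.6057 eV / n².

Energy at n = 10: E_10 = -13.6057 / 10² = -0.13606 eV
Energy at n = 5: E_5 = -13.6057 / 5² = -0.54423 eV

For emission (electron falling to lower state), the photon energy is:
E_photon = E_10 - E_5 = |-0.13606 - (-0.54423)|
E_photon = 0.41 eV

This energy is carried away by the emitted photon.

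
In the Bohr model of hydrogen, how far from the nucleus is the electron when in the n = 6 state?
1.9050 nm (or 19.0504 Å)

The Bohr radius formula is:
r_n = n² a₀ / Z

where a₀ = 0.0529177 nm is the Bohr radius.

For H (Z = 1) at n = 6:
r_6 = 6² × 0.0529177 nm / 1
r_6 = 36 × 0.0529177 nm / 1
r_6 = 1.90504 nm / 1
r_6 = 1.9050 nm

The electron orbits at approximately 1.9050 nm from the nucleus.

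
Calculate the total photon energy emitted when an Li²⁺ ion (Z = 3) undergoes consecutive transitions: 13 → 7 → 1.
121.73 eV

The energy levels of Li²⁺ are E_n = -13.6057 × 3² / n² eV.

First transition (13 → 7):
ΔE₁ = |E_7 - E_13|
ΔE₁ = |-2.49900612 - (-0.72456391)| = 1.77444 eV

Second transition (7 → 1):
ΔE₂ = |E_1 - E_7|
ΔE₂ = |-122.45130000 - (-2.49900612)| = 119.95229 eV

Total energy released:
E_total = ΔE₁ + ΔE₂ = 1.77444 + 119.95229 = 121.73 eV

Note: This equals the direct transition 13 → 1: 121.73 eV ✓
Energy is conserved regardless of the path taken.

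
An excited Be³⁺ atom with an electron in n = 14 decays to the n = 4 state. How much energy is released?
12.50 eV

The energy levels are E_n = -13.6057 Z² eV / n².

Energy at n = 14: E_14 = -13.6057 × 4² / 14² = -1.11067 eV
Energy at n = 4: E_4 = -13.6057 × 4² / 4² = -13.60570 eV

For emission (electron falling to lower state), the photon energy is:
E_photon = E_14 - E_4 = |-1.11067 - (-13.60570)|
E_photon = 12.50 eV

This energy is carried away by the emitted photon.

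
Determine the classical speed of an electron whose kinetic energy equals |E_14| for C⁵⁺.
9.38e+05 m/s (or 0.312746% of c)

The binding energy at n = 14 for C⁵⁺ is:
E_14 = -13.6057 × 6²/14² = -2.49900612 eV
|E_14| = 2.49900612 eV

Convert to Joules:
KE = 2.49900612 eV × (1.602177 × 10⁻¹⁹ J/eV) = 4.0039e-19 J

Using KE = ½mv²:
v = √(2·KE/m_e)
v = √(2 × 4.0039e-19 J / 9.10938 × 10⁻³¹ kg)
v = 9.38e+05 m/s

This is approximately 0.312746% the speed of light.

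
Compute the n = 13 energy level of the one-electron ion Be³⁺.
-1.288 eV

For hydrogen-like ions, the energy levels scale with Z²:
E_n = -13.6057 Z² / n² eV

For Be³⁺ (Z = 4) at n = 13:
E_13 = -13.6057 × 4² / 13²
E_13 = -13.6057 × 16 / 169
E_13 = -217.6912 / 169
E_13 = -1.288 eV

The energy is 16 times more negative than hydrogen at the same n due to the stronger nuclear charge.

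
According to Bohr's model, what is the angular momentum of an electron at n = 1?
1.055e-34 J·s (or 1ℏ)

In the Bohr model, angular momentum is quantized:
L = nℏ

where ℏ = h/(2π) = 1.05457e-34 J·s

For n = 1:
L = 1 × 1.05457e-34 J·s
L = 1.055e-34 J·s

This can also be written as L = 1ℏ.
The angular momentum is an integer multiple of the reduced Planck constant.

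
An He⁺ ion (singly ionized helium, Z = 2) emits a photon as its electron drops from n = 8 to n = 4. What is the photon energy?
2.551 eV

The energy levels are E_n = -13.6057 Z² eV / n².

Energy at n = 8: E_8 = -13.6057 × 2² / 8² = -0.850356 eV
Energy at n = 4: E_4 = -13.6057 × 2² / 4² = -3.401425 eV

For emission (electron falling to lower state), the photon energy is:
E_photon = E_8 - E_4 = |-0.850356 - (-3.401425)|
E_photon = 2.551 eV

This energy is carried away by the emitted photon.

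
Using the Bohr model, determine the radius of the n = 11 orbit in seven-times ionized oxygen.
0.80038 nm (or 8.00381 Å)

The Bohr radius formula is:
r_n = n² a₀ / Z

where a₀ = 0.05291772 nm is the Bohr radius.

For O⁷⁺ (Z = 8) at n = 11:
r_11 = 11² × 0.05291772 nm / 8
r_11 = 121 × 0.05291772 nm / 8
r_11 = 6.403044 nm / 8
r_11 = 0.80038 nm

The electron orbits at approximately 0.80038 nm from the nucleus.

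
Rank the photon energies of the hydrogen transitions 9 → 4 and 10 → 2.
10 → 2

Calculate the energy for each transition:

Transition 9 → 4:
ΔE₁ = |E_4 - E_9| = |-13.6057/4² - (-13.6057/9²)|
ΔE₁ = |-0.8503562500 - (-0.1679716049)| = 0.6823846 eV

Transition 10 → 2:
ΔE₂ = |E_2 - E_10| = |-13.6057/2² - (-13.6057/10²)|
ΔE₂ = |-3.4014250000 - (-0.1360570000)| = 3.2653680 eV

Since 3.2653680 eV > 0.6823846 eV, the transition 10 → 2 emits the more energetic photon.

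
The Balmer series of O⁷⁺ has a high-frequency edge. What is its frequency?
5.26e+16 Hz

The series limit corresponds to the transition from n = ∞ to n = 2.
This is the highest energy (shortest wavelength) transition in the Balmer series.

E_∞ = 0 eV
E_2 = -13.6057 × 8² / 2² = -217.6912 eV

Energy at series limit:
ΔE = E_∞ - E_2 = 0 - (-217.6912) = 217.6912 eV
E = 217.6912 eV × (1.602177 × 10⁻¹⁹ J/eV) = 3.4878e-17 J
f = E/h = 3.4878e-17 J / (6.62607 × 10⁻³⁴ J·s) = 5.26e+16 Hz

This energy equals the ionization energy from the n = 2 state of O⁷⁺.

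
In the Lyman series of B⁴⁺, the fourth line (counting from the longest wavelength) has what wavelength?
3.79694 nm

The lines of a series are numbered from the longest wavelength (smallest ΔE) outward; the fourth line is the transition from n = n_f + 4 to n_f.
The Lyman series has all transitions ending at n_f = 1.

For B⁴⁺ (Z = 5), the fourth line (δ-line) is the jump from n = 5 to n = 1:
E_5 = -13.6057 × 5² / 5² = -13.6057000 eV
E_1 = -13.6057 × 5² / 1² = -340.1425000 eV
ΔE = E_5 - E_1 = 326.5368000 eV

λ = hc/E = 1239.84 eV·nm / 326.5368000 eV
λ = 3.79694 nm

This is the δ-line of the Lyman series in B⁴⁺.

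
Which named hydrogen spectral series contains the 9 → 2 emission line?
Balmer series

The spectral series in hydrogen are named based on the final (lower) energy level:
- Lyman series: n_final = 1 (ultraviolet)
- Balmer series: n_final = 2 (visible/near-UV)
- Paschen series: n_final = 3 (infrared)
- Brackett series: n_final = 4 (infrared)
- Pfund series: n_final = 5 (far infrared)

Since this transition ends at n = 2, it belongs to the Balmer series.

For reference, this 9 → 2 line has photon energy
ΔE = 13.6057 eV × (1/2² - 1/9²) = 3.2334534 eV,
corresponding to wavelength λ = hc/ΔE = 1239.84 eV·nm / 3.2334534 eV = 383.441 nm in the visible/near-UV region.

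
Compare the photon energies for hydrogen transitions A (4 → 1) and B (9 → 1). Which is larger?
9 → 1

Calculate the energy for each transition:

Transition 4 → 1:
ΔE₁ = |E_1 - E_4| = |-13.6057/1² - (-13.6057/4²)|
ΔE₁ = |-13.60570000 - (-0.85035625)| = 12.75534 eV

Transition 9 → 1:
ΔE₂ = |E_1 - E_9| = |-13.6057/1² - (-13.6057/9²)|
ΔE₂ = |-13.60570000 - (-0.16797160)| = 13.43773 eV

Since 13.43773 eV > 12.75534 eV, the transition 9 → 1 emits the more energetic photon.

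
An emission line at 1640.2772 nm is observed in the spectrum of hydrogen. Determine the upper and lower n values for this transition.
n = 12 → n = 4

First, find the photon energy from the wavelength (hc = 1239.84 eV·nm):
E = hc/λ = 1239.84 eV·nm / 1640.2772 nm = 0.75587224 eV

The energy levels of hydrogen satisfy E_n = -13.6057 / n² eV, so an emission n_i → n_f releases
ΔE = 13.6057 × (1/n_f² − 1/n_i²) eV.

Setting ΔE equal to the photon energy:
1/n_f² − 1/n_i² = 0.75587224 / 13.6057 = 0.055555557

Since 1/n_i² must be positive, we need 1/n_f² > 0.055555557, i.e. n_f ≤ 4. For each allowed n_f, solve n_i = (1/n_f² − 0.055555557)^(−1/2) and check whether it is a whole number:
  n_f = 1: 1/n_i² = 1.000000000 − 0.055555557 = 0.944444443 → n_i = 1.029  (not an integer) ✗
  n_f = 2: 1/n_i² = 0.250000000 − 0.055555557 = 0.194444443 → n_i = 2.268  (not an integer) ✗
  n_f = 3: 1/n_i² = 0.111111111 − 0.055555557 = 0.055555554 → n_i = 4.243  (not an integer) ✗
  n_f = 4: 1/n_i² = 0.062500000 − 0.055555557 = 0.006944443 → n_i = 12.000  → integer, n_i = 12 ✓

Only n_f = 4 gives an integer upper level, n_i = 12.

The transition is from n = 12 to n = 4 (emission).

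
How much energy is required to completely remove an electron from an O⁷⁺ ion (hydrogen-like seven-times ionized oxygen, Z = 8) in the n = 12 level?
6.04698 eV

The ionization energy is the energy needed to remove the electron completely (n → ∞).

For a hydrogen-like ion with Z = 8, E_n = -13.6057 Z² / n² eV.

At n = 12: E_12 = -13.6057 × 8² / 12² = -6.04697778 eV
At n = ∞: E_∞ = 0 eV

Ionization energy = E_∞ - E_12 = 0 - (-6.04697778) = 6.04697778 eV
Ionization energy ≈ 6.04698 eV

This is also called the binding energy of the electron in state n = 12.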